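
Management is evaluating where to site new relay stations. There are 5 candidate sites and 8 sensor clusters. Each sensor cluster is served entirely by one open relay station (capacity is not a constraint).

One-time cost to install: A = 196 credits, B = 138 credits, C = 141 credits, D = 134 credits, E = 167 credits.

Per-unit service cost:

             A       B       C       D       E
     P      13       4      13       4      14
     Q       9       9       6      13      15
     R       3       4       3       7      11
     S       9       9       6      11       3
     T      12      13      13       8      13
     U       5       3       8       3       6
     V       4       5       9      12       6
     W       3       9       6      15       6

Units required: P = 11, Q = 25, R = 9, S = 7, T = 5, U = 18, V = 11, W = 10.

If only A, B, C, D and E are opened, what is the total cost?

Each sensor cluster is assigned to its cheapest site among the open ones.
{A, B, C, D, E}: P→B 4·11=44, Q→C 6·25=150, R→A 3·9=27, S→E 3·7=21, T→D 8·5=40, U→B 3·18=54, V→A 4·11=44, W→A 3·10=30. Service 410; fixed 776; total 1186.

Total cost: 1186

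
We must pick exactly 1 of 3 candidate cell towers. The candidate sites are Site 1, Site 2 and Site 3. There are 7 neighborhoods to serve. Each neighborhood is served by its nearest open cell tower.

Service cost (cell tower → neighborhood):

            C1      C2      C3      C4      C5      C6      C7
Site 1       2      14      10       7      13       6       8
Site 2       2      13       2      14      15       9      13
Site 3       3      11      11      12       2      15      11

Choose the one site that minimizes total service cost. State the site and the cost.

With exactly 1 open, each neighborhood uses its cheapest among the chosen.
{Site 1}: C1→Site 1 2, C2→Site 1 14, C3→Site 1 10, C4→Site 1 7, C5→Site 1 13, C6→Site 1 6, C7→Site 1 8. Service cost 60.
{Site 3}: service cost 65
{Site 2}: service cost 68
Among all 3 size-1 choices, {Site 1} is lowest.

Choose Site 1 only; total service cost 60.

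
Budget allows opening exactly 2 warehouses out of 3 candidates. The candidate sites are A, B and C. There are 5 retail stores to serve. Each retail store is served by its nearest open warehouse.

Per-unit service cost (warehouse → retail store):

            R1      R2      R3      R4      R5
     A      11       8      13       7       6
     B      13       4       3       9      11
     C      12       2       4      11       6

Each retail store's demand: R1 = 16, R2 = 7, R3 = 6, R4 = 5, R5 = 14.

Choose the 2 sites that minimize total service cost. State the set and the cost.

Choose A and C; total service cost 333.

With exactly 2 open, each retail store uses its cheapest among the chosen.
{A, C}: R1→A 11·16=176, R2→C 2·7=14, R3→C 4·6=24, R4→A 7·5=35, R5→A 6·14=84. Service cost 333.
{A, B}: service cost 341
{B, C}: service cost 353
Among all 3 size-2 choices, {A, C} is lowest.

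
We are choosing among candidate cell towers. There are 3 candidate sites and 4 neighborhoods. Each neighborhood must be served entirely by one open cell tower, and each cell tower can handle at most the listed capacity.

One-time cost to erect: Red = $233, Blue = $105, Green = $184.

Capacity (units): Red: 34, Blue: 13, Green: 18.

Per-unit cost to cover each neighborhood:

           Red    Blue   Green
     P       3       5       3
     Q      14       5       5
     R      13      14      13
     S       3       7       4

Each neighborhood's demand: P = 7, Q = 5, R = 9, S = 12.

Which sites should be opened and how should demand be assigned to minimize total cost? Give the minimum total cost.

Open {Red}: P→Red 3·7=21, Q→Red 14·5=70, R→Red 13·9=117, S→Red 3·12=36.
Loads: Red carries 33/34. Service 244; fixed 233; total 477.
Next best feasible plan costs 537.

Minimum total cost: 477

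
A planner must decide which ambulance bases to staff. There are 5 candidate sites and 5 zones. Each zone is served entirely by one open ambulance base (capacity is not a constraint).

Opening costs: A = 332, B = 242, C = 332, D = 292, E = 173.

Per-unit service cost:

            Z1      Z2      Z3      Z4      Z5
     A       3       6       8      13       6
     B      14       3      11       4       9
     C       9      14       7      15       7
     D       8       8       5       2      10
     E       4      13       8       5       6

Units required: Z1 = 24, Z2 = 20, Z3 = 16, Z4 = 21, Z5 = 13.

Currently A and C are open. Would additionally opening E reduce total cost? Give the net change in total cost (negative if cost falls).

Current service cost with {A, C}: 655.
Adding E: each zone re-picks its cheapest; new service cost 487, saving 168.
Extra fixed cost: 173. Net change = 173 − 168 = 5.
(Totals: 1319 → 1324.)

No — net change +5 (cost rises by 5).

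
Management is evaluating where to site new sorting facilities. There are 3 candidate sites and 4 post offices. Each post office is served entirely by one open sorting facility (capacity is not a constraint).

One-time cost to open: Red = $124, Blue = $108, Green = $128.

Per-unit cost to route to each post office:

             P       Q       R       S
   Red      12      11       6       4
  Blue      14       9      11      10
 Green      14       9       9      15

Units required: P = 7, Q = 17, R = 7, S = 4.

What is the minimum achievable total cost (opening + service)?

For any fixed open set, each post office goes to its cheapest open site; total = fixed + service.
{Red}: P→Red 12·7=84, Q→Red 11·17=187, R→Red 6·7=42, S→Red 4·4=16. Service 329; fixed 124; total 453.
{Blue}: service 368 + fixed 108 = 476
{Green}: P→Green 14·7=98, Q→Green 9·17=153, R→Green 9·7=63, S→Green 15·4=60. Service 374; fixed 128; total 502.
{Red, Blue, Green}: service 295 + fixed 360 = 655
(All 7 nonempty subsets were checked; Red only is lowest.)

Minimum total cost: 453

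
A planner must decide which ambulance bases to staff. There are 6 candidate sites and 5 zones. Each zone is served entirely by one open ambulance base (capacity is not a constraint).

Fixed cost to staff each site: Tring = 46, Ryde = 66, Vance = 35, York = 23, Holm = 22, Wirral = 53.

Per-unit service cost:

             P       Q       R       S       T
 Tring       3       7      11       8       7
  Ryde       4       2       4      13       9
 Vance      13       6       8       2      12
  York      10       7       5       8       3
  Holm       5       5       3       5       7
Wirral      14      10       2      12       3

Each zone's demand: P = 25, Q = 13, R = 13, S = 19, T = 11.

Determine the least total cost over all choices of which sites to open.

For any fixed open set, each zone goes to its cheapest open site; total = fixed + service.
{Ryde, Vance, York}: P→Ryde 4·25=100, Q→Ryde 2·13=26, R→Ryde 4·13=52, S→Vance 2·19=38, T→York 3·11=33. Service 249; fixed 124; total 373.
{Tring, Vance, York, Holm}: service 250 + fixed 126 = 376
{Ryde, Vance, Wirral}: P→Ryde 4·25=100, Q→Ryde 2·13=26, R→Wirral 2·13=26, S→Vance 2·19=38, T→Wirral 3·11=33. Service 223; fixed 154; total 377.
{Tring, Ryde, Vance, York, Holm, Wirral}: service 198 + fixed 245 = 443
No other subset beats 373.

Minimum total cost: 373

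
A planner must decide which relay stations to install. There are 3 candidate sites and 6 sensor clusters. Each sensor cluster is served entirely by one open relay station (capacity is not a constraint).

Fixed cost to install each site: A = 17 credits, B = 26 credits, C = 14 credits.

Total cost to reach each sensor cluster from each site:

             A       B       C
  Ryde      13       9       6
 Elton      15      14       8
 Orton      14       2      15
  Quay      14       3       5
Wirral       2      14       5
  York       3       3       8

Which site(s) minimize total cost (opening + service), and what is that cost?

Open C only; minimum total cost 61.

For any fixed open set, each sensor cluster goes to its cheapest open site; total = fixed + service.
{C}: Ryde→C 6, Elton→C 8, Orton→C 15, Quay→C 5, Wirral→C 5, York→C 8. Service 47; fixed 14; total 61.
{B, C}: service 27 + fixed 40 = 67
{A, C}: service 38 + fixed 31 = 69
{A, B, C}: Ryde→C 6, Elton→C 8, Orton→B 2, Quay→B 3, Wirral→A 2, York→A 3. Service 24; fixed 57; total 81.
No other subset beats 61.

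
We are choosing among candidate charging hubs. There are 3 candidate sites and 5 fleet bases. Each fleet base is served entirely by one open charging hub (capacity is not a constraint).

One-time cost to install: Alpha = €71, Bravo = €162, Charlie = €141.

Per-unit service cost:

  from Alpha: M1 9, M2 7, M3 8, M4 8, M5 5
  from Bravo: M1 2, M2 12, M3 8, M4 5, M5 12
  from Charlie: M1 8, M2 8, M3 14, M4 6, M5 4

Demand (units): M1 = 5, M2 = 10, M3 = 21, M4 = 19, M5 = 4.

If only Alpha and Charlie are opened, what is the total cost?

Each fleet base is assigned to its cheapest site among the open ones.
{Alpha, Charlie}: M1→Charlie 8·5=40, M2→Alpha 7·10=70, M3→Alpha 8·21=168, M4→Charlie 6·19=114, M5→Charlie 4·4=16. Service 408; fixed 212; total 620.

Total cost: 620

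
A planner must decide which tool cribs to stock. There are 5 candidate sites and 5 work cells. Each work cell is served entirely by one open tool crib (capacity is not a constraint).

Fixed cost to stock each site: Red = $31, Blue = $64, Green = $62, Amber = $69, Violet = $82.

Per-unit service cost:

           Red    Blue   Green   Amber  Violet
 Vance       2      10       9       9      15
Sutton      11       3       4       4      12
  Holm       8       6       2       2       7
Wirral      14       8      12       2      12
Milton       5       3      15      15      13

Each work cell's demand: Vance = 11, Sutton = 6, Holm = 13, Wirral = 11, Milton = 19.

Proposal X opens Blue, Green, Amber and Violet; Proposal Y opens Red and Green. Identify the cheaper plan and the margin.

Proposal X: {Blue, Green, Amber, Violet}: Vance→Green 9·11=99, Sutton→Blue 3·6=18, Holm→Green 2·13=26, Wirral→Amber 2·11=22, Milton→Blue 3·19=57. Service 222; fixed 277; total 499.
Proposal Y: {Red, Green}: Vance→Red 2·11=22, Sutton→Green 4·6=24, Holm→Green 2·13=26, Wirral→Green 12·11=132, Milton→Red 5·19=95. Service 299; fixed 93; total 392.
Difference: |499 − 392| = 107.

Proposal Y is cheaper by 107.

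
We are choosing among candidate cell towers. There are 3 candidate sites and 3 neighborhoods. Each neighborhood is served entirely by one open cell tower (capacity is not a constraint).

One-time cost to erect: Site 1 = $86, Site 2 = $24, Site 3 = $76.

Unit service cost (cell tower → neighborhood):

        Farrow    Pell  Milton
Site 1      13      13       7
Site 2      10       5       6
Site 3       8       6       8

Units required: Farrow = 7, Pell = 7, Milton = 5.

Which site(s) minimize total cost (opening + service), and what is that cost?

For any fixed open set, each neighborhood goes to its cheapest open site; total = fixed + service.
{Site 2}: Farrow→Site 2 10·7=70, Pell→Site 2 5·7=35, Milton→Site 2 6·5=30. Service 135; fixed 24; total 159.
{Site 3}: service 138 + fixed 76 = 214
{Site 2, Site 3}: service 121 + fixed 100 = 221
{Site 1, Site 2, Site 3}: Farrow→Site 3 8·7=56, Pell→Site 2 5·7=35, Milton→Site 2 6·5=30. Service 121; fixed 186; total 307.
No other subset beats 159.

Open Site 2 only; minimum total cost 159.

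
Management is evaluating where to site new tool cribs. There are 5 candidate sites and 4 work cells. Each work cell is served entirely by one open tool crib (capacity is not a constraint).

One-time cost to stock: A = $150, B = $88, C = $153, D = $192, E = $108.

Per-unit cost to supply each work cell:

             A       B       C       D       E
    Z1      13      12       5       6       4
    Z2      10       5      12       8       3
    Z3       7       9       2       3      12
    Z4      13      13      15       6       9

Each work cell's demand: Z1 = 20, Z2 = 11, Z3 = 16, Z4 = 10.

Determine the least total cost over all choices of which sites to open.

For any fixed open set, each work cell goes to its cheapest open site; total = fixed + service.
{C, E}: Z1→E 4·20=80, Z2→E 3·11=33, Z3→C 2·16=32, Z4→E 9·10=90. Service 235; fixed 261; total 496.
{E}: service 395 + fixed 108 = 503
{D}: service 316 + fixed 192 = 508
{A, B, C, D, E}: service 205 + fixed 691 = 896
No other subset beats 496.

Minimum total cost: 496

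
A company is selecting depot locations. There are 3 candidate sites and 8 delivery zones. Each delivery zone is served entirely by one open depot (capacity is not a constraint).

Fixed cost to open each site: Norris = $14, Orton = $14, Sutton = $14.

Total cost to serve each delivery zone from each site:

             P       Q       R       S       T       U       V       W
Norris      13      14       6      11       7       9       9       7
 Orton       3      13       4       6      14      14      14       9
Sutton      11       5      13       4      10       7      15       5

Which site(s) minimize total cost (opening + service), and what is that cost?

For any fixed open set, each delivery zone goes to its cheapest open site; total = fixed + service.
{Orton, Sutton}: P→Orton 3, Q→Sutton 5, R→Orton 4, S→Sutton 4, T→Sutton 10, U→Sutton 7, V→Orton 14, W→Sutton 5. Service 52; fixed 28; total 80.
{Norris, Sutton}: service 54 + fixed 28 = 82
{Sutton}: service 70 + fixed 14 = 84
{Norris, Orton, Sutton}: service 44 + fixed 42 = 86
No other subset beats 80.

Open Orton and Sutton; minimum total cost 80.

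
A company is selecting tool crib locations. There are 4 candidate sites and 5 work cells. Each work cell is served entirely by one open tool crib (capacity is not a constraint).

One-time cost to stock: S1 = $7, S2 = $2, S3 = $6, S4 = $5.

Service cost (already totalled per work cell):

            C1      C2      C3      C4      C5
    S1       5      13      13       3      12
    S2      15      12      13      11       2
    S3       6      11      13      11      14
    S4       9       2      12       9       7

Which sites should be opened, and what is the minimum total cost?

Open S1, S2 and S4; minimum total cost 38.

For any fixed open set, each work cell goes to its cheapest open site; total = fixed + service.
{S1, S2, S4}: C1→S1 5, C2→S4 2, C3→S4 12, C4→S1 3, C5→S2 2. Service 24; fixed 14; total 38.
{S1, S4}: C1→S1 5, C2→S4 2, C3→S4 12, C4→S1 3, C5→S4 7. Service 29; fixed 12; total 41.
{S2, S4}: service 34 + fixed 7 = 41
{S1, S2, S3, S4}: C1→S1 5, C2→S4 2, C3→S4 12, C4→S1 3, C5→S2 2. Service 24; fixed 20; total 44.
(All 15 nonempty subsets were checked; S1, S2 and S4 is lowest.)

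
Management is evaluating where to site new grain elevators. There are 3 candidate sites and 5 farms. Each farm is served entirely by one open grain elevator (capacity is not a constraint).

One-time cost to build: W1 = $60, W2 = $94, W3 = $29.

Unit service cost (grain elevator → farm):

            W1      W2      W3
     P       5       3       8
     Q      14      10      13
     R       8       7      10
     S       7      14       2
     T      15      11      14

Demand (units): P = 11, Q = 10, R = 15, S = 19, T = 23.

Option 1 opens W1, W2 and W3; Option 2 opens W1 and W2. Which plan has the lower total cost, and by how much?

Option 1 is cheaper by 66.

Option 1: {W1, W2, W3}: P→W2 3·11=33, Q→W2 10·10=100, R→W2 7·15=105, S→W3 2·19=38, T→W2 11·23=253. Service 529; fixed 183; total 712.
Option 2: {W1, W2}: P→W2 3·11=33, Q→W2 10·10=100, R→W2 7·15=105, S→W1 7·19=133, T→W2 11·23=253. Service 624; fixed 154; total 778.
Difference: |712 − 778| = 66.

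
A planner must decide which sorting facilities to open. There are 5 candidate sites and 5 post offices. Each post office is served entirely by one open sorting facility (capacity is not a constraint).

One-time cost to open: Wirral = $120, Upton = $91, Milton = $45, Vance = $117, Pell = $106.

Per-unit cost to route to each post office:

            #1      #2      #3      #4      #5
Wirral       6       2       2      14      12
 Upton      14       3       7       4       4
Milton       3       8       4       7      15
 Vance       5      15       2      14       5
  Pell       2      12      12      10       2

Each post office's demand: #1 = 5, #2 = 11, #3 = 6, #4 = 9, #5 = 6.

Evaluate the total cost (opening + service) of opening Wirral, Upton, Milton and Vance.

Each post office is assigned to its cheapest site among the open ones.
{Wirral, Upton, Milton, Vance}: #1→Milton 3·5=15, #2→Wirral 2·11=22, #3→Wirral 2·6=12, #4→Upton 4·9=36, #5→Upton 4·6=24. Service 109; fixed 373; total 482.

Total cost: 482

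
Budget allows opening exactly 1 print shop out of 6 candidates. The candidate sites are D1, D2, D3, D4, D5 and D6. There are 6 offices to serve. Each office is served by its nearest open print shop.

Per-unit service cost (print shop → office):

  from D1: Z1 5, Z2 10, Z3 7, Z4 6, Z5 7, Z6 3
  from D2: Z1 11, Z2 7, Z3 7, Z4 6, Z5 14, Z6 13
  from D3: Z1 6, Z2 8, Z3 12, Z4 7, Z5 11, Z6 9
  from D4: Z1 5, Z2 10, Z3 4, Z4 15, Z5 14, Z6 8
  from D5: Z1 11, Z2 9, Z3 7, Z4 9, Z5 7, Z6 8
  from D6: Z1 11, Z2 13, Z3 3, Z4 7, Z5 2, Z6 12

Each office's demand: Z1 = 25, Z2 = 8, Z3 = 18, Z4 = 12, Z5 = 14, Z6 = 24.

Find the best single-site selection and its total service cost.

Choose D1 only; total service cost 573.

With exactly 1 open, each office uses its cheapest among the chosen.
{D1}: Z1→D1 5·25=125, Z2→D1 10·8=80, Z3→D1 7·18=126, Z4→D1 6·12=72, Z5→D1 7·14=98, Z6→D1 3·24=72. Service cost 573.
{D6}: service cost 833
{D4}: service cost 845
Among all 6 size-1 choices, {D1} is lowest.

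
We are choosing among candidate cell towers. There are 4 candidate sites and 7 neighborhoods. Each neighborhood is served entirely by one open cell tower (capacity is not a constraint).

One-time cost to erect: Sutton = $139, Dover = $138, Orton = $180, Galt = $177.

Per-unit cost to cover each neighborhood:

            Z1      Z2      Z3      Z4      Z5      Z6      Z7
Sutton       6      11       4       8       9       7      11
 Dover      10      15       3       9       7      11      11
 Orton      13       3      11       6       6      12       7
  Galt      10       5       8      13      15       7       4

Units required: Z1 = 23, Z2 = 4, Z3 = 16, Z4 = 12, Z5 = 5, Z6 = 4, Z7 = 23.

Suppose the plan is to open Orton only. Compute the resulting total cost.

Each neighborhood is assigned to its cheapest site among the open ones.
{Orton}: Z1→Orton 13·23=299, Z2→Orton 3·4=12, Z3→Orton 11·16=176, Z4→Orton 6·12=72, Z5→Orton 6·5=30, Z6→Orton 12·4=48, Z7→Orton 7·23=161. Service 798; fixed 180; total 978.

Total cost: 978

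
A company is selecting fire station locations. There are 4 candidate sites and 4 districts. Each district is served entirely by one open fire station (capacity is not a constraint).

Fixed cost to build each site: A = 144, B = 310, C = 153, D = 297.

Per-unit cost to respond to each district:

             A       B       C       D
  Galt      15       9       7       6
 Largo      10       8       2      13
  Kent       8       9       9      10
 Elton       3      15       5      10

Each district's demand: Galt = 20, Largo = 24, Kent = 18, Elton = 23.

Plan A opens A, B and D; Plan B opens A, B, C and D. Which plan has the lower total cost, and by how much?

Plan A: {A, B, D}: Galt→D 6·20=120, Largo→B 8·24=192, Kent→A 8·18=144, Elton→A 3·23=69. Service 525; fixed 751; total 1276.
Plan B: {A, B, C, D}: Galt→D 6·20=120, Largo→C 2·24=48, Kent→A 8·18=144, Elton→A 3·23=69. Service 381; fixed 904; total 1285.
Difference: |1276 − 1285| = 9.

Plan A is cheaper by 9.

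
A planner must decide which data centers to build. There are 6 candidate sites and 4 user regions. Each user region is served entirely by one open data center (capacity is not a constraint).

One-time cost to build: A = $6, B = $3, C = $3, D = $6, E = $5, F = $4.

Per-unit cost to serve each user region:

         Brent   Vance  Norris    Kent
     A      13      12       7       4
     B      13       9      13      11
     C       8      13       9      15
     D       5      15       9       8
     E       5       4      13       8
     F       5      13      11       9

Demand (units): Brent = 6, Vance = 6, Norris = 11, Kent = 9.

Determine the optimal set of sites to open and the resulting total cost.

For any fixed open set, each user region goes to its cheapest open site; total = fixed + service.
{A, E}: Brent→E 5·6=30, Vance→E 4·6=24, Norris→A 7·11=77, Kent→A 4·9=36. Service 167; fixed 11; total 178.
{A, B, E}: service 167 + fixed 14 = 181
{A, C, E}: Brent→E 5·6=30, Vance→E 4·6=24, Norris→A 7·11=77, Kent→A 4·9=36. Service 167; fixed 14; total 181.
{A, B, C, D, E, F}: Brent→D 5·6=30, Vance→E 4·6=24, Norris→A 7·11=77, Kent→A 4·9=36. Service 167; fixed 27; total 194.
No other subset beats 178.

Open A and E; minimum total cost 178.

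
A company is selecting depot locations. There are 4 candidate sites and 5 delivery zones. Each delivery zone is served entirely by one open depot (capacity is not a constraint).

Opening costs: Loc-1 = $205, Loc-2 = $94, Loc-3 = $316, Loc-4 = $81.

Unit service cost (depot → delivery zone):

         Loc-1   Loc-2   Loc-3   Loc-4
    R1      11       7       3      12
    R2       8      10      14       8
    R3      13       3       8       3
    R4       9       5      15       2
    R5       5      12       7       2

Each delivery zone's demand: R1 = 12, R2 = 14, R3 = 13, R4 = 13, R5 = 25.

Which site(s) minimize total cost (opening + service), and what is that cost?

Open Loc-4 only; minimum total cost 452.

For any fixed open set, each delivery zone goes to its cheapest open site; total = fixed + service.
{Loc-4}: R1→Loc-4 12·12=144, R2→Loc-4 8·14=112, R3→Loc-4 3·13=39, R4→Loc-4 2·13=26, R5→Loc-4 2·25=50. Service 371; fixed 81; total 452.
{Loc-2, Loc-4}: service 311 + fixed 175 = 486
{Loc-1, Loc-4}: R1→Loc-1 11·12=132, R2→Loc-1 8·14=112, R3→Loc-4 3·13=39, R4→Loc-4 2·13=26, R5→Loc-4 2·25=50. Service 359; fixed 286; total 645.
{Loc-1, Loc-2, Loc-3, Loc-4}: service 263 + fixed 696 = 959
No other subset beats 452.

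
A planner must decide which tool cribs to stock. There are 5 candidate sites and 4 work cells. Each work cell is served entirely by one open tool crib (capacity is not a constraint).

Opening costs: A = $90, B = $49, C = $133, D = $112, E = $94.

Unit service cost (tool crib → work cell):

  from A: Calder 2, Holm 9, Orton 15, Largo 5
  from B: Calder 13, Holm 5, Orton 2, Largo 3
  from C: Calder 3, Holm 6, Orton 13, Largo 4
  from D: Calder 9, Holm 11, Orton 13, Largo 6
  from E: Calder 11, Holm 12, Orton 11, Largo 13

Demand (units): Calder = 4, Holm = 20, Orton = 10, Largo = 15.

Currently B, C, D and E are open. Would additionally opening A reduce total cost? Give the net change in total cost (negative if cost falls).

Current service cost with {B, C, D, E}: 177.
Adding A: each work cell re-picks its cheapest; new service cost 173, saving 4.
Extra fixed cost: 90. Net change = 90 − 4 = 86.
(Totals: 565 → 651.)

No — net change +86 (cost rises by 86).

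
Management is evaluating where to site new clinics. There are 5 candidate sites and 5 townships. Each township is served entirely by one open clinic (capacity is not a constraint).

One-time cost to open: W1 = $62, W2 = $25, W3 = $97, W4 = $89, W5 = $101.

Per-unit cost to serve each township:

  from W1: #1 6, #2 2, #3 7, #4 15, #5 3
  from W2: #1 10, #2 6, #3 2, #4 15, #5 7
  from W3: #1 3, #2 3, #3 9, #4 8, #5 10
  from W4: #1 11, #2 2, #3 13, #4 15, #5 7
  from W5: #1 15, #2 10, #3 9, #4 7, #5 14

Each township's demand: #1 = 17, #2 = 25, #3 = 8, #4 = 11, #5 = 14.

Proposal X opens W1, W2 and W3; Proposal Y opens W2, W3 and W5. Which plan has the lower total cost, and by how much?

Proposal X: {W1, W2, W3}: #1→W3 3·17=51, #2→W1 2·25=50, #3→W2 2·8=16, #4→W3 8·11=88, #5→W1 3·14=42. Service 247; fixed 184; total 431.
Proposal Y: {W2, W3, W5}: #1→W3 3·17=51, #2→W3 3·25=75, #3→W2 2·8=16, #4→W5 7·11=77, #5→W2 7·14=98. Service 317; fixed 223; total 540.
Difference: |431 − 540| = 109.

Proposal X is cheaper by 109.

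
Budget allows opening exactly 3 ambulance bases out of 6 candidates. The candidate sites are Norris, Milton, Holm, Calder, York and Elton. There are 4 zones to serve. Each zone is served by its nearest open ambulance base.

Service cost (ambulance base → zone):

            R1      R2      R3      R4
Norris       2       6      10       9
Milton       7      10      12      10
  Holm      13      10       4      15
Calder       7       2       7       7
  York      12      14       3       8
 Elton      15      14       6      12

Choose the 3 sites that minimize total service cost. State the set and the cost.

Choose Norris, Calder and York; total service cost 14.

With exactly 3 open, each zone uses its cheapest among the chosen.
{Norris, Calder, York}: R1→Norris 2, R2→Calder 2, R3→York 3, R4→Calder 7. Service cost 14.
{Norris, Holm, Calder}: service cost 15
{Norris, Calder, Elton}: service cost 17
Among all 20 size-3 choices, {Norris, Calder, York} is lowest.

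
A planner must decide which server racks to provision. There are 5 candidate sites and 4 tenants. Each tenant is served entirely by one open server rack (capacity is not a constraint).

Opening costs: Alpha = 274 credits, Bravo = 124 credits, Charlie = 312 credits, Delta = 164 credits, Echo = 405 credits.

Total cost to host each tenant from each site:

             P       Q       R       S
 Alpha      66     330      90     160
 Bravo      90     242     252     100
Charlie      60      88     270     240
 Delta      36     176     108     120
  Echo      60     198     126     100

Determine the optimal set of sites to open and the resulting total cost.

For any fixed open set, each tenant goes to its cheapest open site; total = fixed + service.
{Delta}: P→Delta 36, Q→Delta 176, R→Delta 108, S→Delta 120. Service 440; fixed 164; total 604.
{Bravo, Delta}: service 420 + fixed 288 = 708
{Bravo}: P→Bravo 90, Q→Bravo 242, R→Bravo 252, S→Bravo 100. Service 684; fixed 124; total 808.
{Alpha, Bravo, Charlie, Delta, Echo}: service 314 + fixed 1279 = 1593
No other subset beats 604.

Open Delta only; minimum total cost 604.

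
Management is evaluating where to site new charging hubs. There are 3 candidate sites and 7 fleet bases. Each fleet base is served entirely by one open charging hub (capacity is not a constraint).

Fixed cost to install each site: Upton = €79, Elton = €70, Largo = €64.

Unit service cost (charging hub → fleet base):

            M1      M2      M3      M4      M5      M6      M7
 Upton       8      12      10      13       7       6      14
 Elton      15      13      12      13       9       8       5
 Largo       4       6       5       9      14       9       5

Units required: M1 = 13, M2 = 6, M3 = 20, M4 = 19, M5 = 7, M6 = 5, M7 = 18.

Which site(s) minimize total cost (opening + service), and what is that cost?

Open Largo only; minimum total cost 656.

For any fixed open set, each fleet base goes to its cheapest open site; total = fixed + service.
{Largo}: M1→Largo 4·13=52, M2→Largo 6·6=36, M3→Largo 5·20=100, M4→Largo 9·19=171, M5→Largo 14·7=98, M6→Largo 9·5=45, M7→Largo 5·18=90. Service 592; fixed 64; total 656.
{Upton, Largo}: M1→Largo 4·13=52, M2→Largo 6·6=36, M3→Largo 5·20=100, M4→Largo 9·19=171, M5→Upton 7·7=49, M6→Upton 6·5=30, M7→Largo 5·18=90. Service 528; fixed 143; total 671.
{Elton, Largo}: service 552 + fixed 134 = 686
{Upton, Elton, Largo}: service 528 + fixed 213 = 741
No other subset beats 656.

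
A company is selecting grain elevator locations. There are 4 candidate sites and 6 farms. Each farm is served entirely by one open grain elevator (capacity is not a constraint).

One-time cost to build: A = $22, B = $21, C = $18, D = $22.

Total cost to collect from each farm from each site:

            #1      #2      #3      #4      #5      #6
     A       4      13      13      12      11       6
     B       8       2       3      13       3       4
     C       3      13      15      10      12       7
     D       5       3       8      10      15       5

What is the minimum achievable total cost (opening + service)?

Minimum total cost: 54

For any fixed open set, each farm goes to its cheapest open site; total = fixed + service.
{B}: #1→B 8, #2→B 2, #3→B 3, #4→B 13, #5→B 3, #6→B 4. Service 33; fixed 21; total 54.
{B, C}: #1→C 3, #2→B 2, #3→B 3, #4→C 10, #5→B 3, #6→B 4. Service 25; fixed 39; total 64.
{D}: #1→D 5, #2→D 3, #3→D 8, #4→D 10, #5→D 15, #6→D 5. Service 46; fixed 22; total 68.
{A, B, C, D}: #1→C 3, #2→B 2, #3→B 3, #4→C 10, #5→B 3, #6→B 4. Service 25; fixed 83; total 108.
No other subset beats 54.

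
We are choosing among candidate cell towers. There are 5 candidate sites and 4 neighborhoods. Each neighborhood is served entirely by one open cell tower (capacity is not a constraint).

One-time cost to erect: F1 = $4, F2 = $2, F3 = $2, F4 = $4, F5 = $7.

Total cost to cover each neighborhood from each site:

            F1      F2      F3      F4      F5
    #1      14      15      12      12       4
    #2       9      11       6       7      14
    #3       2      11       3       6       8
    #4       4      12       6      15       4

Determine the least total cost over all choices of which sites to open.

For any fixed open set, each neighborhood goes to its cheapest open site; total = fixed + service.
{F3, F5}: #1→F5 4, #2→F3 6, #3→F3 3, #4→F5 4. Service 17; fixed 9; total 26.
{F2, F3, F5}: #1→F5 4, #2→F3 6, #3→F3 3, #4→F5 4. Service 17; fixed 11; total 28.
{F1, F3, F5}: service 16 + fixed 13 = 29
{F1, F2, F3, F4, F5}: service 16 + fixed 19 = 35
No other subset beats 26.

Minimum total cost: 26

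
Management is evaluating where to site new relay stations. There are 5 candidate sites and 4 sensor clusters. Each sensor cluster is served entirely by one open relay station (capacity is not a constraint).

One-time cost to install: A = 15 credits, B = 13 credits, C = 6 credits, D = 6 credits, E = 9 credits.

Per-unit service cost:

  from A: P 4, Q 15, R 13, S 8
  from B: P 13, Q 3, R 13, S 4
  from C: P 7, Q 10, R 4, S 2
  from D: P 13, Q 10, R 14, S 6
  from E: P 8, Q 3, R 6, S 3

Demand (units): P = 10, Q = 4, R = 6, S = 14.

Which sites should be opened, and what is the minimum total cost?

Open A, C and E; minimum total cost 134.

For any fixed open set, each sensor cluster goes to its cheapest open site; total = fixed + service.
{A, C, E}: P→A 4·10=40, Q→E 3·4=12, R→C 4·6=24, S→C 2·14=28. Service 104; fixed 30; total 134.
{A, B, C}: service 104 + fixed 34 = 138
{A, C, D, E}: service 104 + fixed 36 = 140
{A, B, C, D, E}: service 104 + fixed 49 = 153
No other subset beats 134.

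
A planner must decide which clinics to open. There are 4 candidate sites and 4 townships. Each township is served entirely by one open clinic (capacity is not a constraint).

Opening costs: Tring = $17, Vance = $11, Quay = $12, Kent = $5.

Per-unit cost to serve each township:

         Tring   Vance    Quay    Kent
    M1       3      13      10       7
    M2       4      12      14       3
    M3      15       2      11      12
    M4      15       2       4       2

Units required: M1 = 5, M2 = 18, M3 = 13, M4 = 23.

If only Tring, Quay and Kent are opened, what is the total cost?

Each township is assigned to its cheapest site among the open ones.
{Tring, Quay, Kent}: M1→Tring 3·5=15, M2→Kent 3·18=54, M3→Quay 11·13=143, M4→Kent 2·23=46. Service 258; fixed 34; total 292.

Total cost: 292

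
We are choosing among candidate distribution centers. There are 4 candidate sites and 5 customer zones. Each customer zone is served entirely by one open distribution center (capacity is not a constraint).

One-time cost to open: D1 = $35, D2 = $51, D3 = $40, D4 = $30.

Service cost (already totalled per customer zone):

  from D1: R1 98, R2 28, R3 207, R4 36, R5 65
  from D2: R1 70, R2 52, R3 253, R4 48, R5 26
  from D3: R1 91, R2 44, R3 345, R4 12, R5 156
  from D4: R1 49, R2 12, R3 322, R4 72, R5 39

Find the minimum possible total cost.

For any fixed open set, each customer zone goes to its cheapest open site; total = fixed + service.
{D1, D4}: R1→D4 49, R2→D4 12, R3→D1 207, R4→D1 36, R5→D4 39. Service 343; fixed 65; total 408.
{D1, D3, D4}: service 319 + fixed 105 = 424
{D1, D2, D4}: R1→D4 49, R2→D4 12, R3→D1 207, R4→D1 36, R5→D2 26. Service 330; fixed 116; total 446.
{D1, D2, D3, D4}: R1→D4 49, R2→D4 12, R3→D1 207, R4→D3 12, R5→D2 26. Service 306; fixed 156; total 462.
No other subset beats 408.

Minimum total cost: 408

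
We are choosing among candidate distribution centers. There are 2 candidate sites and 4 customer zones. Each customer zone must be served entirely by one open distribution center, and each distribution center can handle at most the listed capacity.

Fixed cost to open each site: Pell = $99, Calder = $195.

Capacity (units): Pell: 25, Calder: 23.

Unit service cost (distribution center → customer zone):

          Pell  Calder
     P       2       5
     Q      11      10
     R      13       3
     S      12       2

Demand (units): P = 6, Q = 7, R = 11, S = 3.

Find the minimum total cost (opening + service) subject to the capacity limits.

Open {Pell, Calder}: P→Pell 2·6=12, Q→Calder 10·7=70, R→Calder 3·11=33, S→Calder 2·3=6.
Loads: Pell carries 6/25, Calder carries 21/23. Service 121; fixed 294; total 415.
Next best feasible plan costs 422.

Minimum total cost: 415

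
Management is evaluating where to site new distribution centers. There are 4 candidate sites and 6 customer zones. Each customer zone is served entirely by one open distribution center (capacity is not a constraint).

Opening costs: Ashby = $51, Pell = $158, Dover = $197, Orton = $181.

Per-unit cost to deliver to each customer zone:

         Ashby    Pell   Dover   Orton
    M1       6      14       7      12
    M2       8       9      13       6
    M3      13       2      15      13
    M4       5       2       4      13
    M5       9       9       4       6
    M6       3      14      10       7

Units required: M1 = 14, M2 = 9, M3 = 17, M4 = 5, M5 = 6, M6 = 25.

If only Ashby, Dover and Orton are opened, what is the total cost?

Each customer zone is assigned to its cheapest site among the open ones.
{Ashby, Dover, Orton}: M1→Ashby 6·14=84, M2→Orton 6·9=54, M3→Ashby 13·17=221, M4→Dover 4·5=20, M5→Dover 4·6=24, M6→Ashby 3·25=75. Service 478; fixed 429; total 907.

Total cost: 907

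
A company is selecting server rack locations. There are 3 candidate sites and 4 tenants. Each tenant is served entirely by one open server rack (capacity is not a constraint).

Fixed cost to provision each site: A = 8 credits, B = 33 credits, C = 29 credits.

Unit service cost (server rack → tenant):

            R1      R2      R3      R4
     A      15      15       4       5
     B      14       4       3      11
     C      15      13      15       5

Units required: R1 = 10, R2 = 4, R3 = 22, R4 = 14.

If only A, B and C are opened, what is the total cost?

Total cost: 362

Each tenant is assigned to its cheapest site among the open ones.
{A, B, C}: R1→B 14·10=140, R2→B 4·4=16, R3→B 3·22=66, R4→A 5·14=70. Service 292; fixed 70; total 362.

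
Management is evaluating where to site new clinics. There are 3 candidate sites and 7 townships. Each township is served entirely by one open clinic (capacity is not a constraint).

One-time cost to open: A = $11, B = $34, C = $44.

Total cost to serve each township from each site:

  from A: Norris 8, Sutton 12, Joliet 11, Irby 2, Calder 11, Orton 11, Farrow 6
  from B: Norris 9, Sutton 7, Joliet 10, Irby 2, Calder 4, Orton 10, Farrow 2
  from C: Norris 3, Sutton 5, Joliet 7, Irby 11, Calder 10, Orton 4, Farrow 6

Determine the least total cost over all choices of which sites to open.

Minimum total cost: 72

For any fixed open set, each township goes to its cheapest open site; total = fixed + service.
{A}: Norris→A 8, Sutton→A 12, Joliet→A 11, Irby→A 2, Calder→A 11, Orton→A 11, Farrow→A 6. Service 61; fixed 11; total 72.
{B}: service 44 + fixed 34 = 78
{A, B}: Norris→A 8, Sutton→B 7, Joliet→B 10, Irby→A 2, Calder→B 4, Orton→B 10, Farrow→B 2. Service 43; fixed 45; total 88.
{A, B, C}: service 27 + fixed 89 = 116
No other subset beats 72.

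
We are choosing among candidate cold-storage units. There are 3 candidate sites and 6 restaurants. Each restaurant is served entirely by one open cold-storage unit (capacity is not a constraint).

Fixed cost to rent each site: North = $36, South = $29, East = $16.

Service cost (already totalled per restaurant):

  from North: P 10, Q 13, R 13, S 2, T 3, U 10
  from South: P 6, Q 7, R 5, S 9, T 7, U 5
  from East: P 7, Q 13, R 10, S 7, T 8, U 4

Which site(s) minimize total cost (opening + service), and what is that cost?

Open East only; minimum total cost 65.

For any fixed open set, each restaurant goes to its cheapest open site; total = fixed + service.
{East}: P→East 7, Q→East 13, R→East 10, S→East 7, T→East 8, U→East 4. Service 49; fixed 16; total 65.
{South}: service 39 + fixed 29 = 68
{South, East}: service 36 + fixed 45 = 81
{North, South, East}: P→South 6, Q→South 7, R→South 5, S→North 2, T→North 3, U→East 4. Service 27; fixed 81; total 108.
No other subset beats 65.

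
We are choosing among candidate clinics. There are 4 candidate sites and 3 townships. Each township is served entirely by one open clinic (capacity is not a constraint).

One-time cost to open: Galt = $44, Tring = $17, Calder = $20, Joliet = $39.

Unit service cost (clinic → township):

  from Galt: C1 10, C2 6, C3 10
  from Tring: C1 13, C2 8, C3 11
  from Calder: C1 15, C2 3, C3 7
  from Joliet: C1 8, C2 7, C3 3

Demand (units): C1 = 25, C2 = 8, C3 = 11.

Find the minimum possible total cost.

Minimum total cost: 316

For any fixed open set, each township goes to its cheapest open site; total = fixed + service.
{Calder, Joliet}: C1→Joliet 8·25=200, C2→Calder 3·8=24, C3→Joliet 3·11=33. Service 257; fixed 59; total 316.
{Joliet}: C1→Joliet 8·25=200, C2→Joliet 7·8=56, C3→Joliet 3·11=33. Service 289; fixed 39; total 328.
{Tring, Calder, Joliet}: C1→Joliet 8·25=200, C2→Calder 3·8=24, C3→Joliet 3·11=33. Service 257; fixed 76; total 333.
{Galt, Tring, Calder, Joliet}: service 257 + fixed 120 = 377
No other subset beats 316.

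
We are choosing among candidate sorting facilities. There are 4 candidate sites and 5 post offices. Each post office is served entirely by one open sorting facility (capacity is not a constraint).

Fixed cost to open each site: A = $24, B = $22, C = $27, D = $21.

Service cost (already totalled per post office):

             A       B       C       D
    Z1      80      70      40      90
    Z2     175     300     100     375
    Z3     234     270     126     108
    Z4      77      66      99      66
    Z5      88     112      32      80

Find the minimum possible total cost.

Minimum total cost: 394

For any fixed open set, each post office goes to its cheapest open site; total = fixed + service.
{C, D}: Z1→C 40, Z2→C 100, Z3→D 108, Z4→D 66, Z5→C 32. Service 346; fixed 48; total 394.
{B, C}: service 364 + fixed 49 = 413
{B, C, D}: Z1→C 40, Z2→C 100, Z3→D 108, Z4→B 66, Z5→C 32. Service 346; fixed 70; total 416.
{A, B, C, D}: service 346 + fixed 94 = 440
No other subset beats 394.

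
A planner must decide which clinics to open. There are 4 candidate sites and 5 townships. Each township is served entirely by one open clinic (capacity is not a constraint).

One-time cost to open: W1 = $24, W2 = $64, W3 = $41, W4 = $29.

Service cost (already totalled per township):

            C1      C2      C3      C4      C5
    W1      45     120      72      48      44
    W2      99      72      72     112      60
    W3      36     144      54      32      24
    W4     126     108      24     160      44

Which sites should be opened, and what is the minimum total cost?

For any fixed open set, each township goes to its cheapest open site; total = fixed + service.
{W3, W4}: C1→W3 36, C2→W4 108, C3→W4 24, C4→W3 32, C5→W3 24. Service 224; fixed 70; total 294.
{W1, W3, W4}: service 224 + fixed 94 = 318
{W1, W4}: service 269 + fixed 53 = 322
{W1, W2, W3, W4}: service 188 + fixed 158 = 346
No other subset beats 294.

Open W3 and W4; minimum total cost 294.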